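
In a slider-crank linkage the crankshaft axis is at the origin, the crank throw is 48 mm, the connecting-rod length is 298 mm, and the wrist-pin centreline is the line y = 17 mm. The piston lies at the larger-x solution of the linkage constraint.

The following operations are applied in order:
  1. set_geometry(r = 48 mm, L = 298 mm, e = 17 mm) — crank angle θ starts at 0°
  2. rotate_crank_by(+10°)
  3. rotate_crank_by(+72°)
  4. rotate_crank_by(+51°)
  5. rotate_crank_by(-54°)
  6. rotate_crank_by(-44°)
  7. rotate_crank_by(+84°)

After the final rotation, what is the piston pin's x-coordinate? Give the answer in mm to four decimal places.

273.6802

set_geometry: r = 48 mm, L = 298 mm, e = 17 mm; θ ← 0°
rotate_crank_by(+10°): θ ← 0° +10° = 10°
rotate_crank_by(+72°): θ ← 10° +72° = 82°
rotate_crank_by(+51°): θ ← 82° +51° = 133°
rotate_crank_by(-54°): θ ← 133° -54° = 79°
rotate_crank_by(-44°): θ ← 79° -44° = 35°
rotate_crank_by(+84°): θ ← 35° +84° = 119°
crank pin P = (r cos θ, r sin θ) = (-23.270862, 41.981746)
h = r sin θ − e = 41.981746 − 17 = 24.981746
x = r cos θ + √(L² − h²) = -23.270862 + √(88804.0 − 624.0876) = -23.270862 + 296.951027 = 273.680165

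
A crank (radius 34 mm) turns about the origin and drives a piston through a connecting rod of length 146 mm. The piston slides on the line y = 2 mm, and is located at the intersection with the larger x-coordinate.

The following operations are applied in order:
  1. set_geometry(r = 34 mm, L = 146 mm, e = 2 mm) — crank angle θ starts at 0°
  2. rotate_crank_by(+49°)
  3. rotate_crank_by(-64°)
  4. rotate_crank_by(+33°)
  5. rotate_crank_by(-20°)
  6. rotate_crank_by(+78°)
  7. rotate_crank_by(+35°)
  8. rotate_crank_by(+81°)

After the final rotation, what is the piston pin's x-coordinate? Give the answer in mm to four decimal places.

set_geometry: r = 34 mm, L = 146 mm, e = 2 mm; θ ← 0°
rotate_crank_by(+49°): θ ← 0° +49° = 49°
rotate_crank_by(-64°): θ ← 49° -64° = -15°
rotate_crank_by(+33°): θ ← -15° +33° = 18°
rotate_crank_by(-20°): θ ← 18° -20° = -2°
rotate_crank_by(+78°): θ ← -2° +78° = 76°
rotate_crank_by(+35°): θ ← 76° +35° = 111°
rotate_crank_by(+81°): θ ← 111° +81° = 192°
crank pin P = (r cos θ, r sin θ) = (-33.257018, -7.068997)
h = r sin θ − e = -7.068997 − 2 = -9.068997
x = r cos θ + √(L² − h²) = -33.257018 + √(21316.0 − 82.2467) = -33.257018 + 145.718061 = 112.461043

112.4610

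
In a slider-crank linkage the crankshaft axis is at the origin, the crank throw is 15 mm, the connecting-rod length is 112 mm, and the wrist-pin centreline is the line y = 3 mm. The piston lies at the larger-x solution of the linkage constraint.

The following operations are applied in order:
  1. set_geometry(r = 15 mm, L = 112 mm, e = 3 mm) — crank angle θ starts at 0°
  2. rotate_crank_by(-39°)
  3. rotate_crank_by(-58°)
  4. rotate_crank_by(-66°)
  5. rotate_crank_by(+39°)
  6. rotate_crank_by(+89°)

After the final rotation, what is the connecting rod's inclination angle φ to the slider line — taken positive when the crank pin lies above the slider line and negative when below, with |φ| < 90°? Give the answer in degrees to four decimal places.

-5.9467

set_geometry: r = 15 mm, L = 112 mm, e = 3 mm; θ ← 0°
rotate_crank_by(-39°): θ ← 0° -39° = -39°
rotate_crank_by(-58°): θ ← -39° -58° = -97°
rotate_crank_by(-66°): θ ← -97° -66° = -163°
rotate_crank_by(+39°): θ ← -163° +39° = -124°
rotate_crank_by(+89°): θ ← -124° +89° = -35°
crank pin P = (r cos θ, r sin θ) = (12.287281, -8.603647)
h = r sin θ − e = -8.603647 − 3 = -11.603647
sin φ = h / L = -11.603647 / 112 = -0.10360399
φ = arcsin(-0.10360399) = -5.946742°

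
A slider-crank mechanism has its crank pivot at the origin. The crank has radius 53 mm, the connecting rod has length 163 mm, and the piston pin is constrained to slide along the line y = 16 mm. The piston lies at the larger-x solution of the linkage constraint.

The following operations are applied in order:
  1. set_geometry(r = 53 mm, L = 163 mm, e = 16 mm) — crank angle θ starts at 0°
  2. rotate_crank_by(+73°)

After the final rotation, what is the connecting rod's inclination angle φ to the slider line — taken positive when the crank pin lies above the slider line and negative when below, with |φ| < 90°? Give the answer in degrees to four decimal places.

set_geometry: r = 53 mm, L = 163 mm, e = 16 mm; θ ← 0°
rotate_crank_by(+73°): θ ← 0° +73° = 73°
crank pin P = (r cos θ, r sin θ) = (15.495700, 50.684152)
h = r sin θ − e = 50.684152 − 16 = 34.684152
sin φ = h / L = 34.684152 / 163 = 0.21278621
φ = arcsin(0.21278621) = 12.285681°

12.2857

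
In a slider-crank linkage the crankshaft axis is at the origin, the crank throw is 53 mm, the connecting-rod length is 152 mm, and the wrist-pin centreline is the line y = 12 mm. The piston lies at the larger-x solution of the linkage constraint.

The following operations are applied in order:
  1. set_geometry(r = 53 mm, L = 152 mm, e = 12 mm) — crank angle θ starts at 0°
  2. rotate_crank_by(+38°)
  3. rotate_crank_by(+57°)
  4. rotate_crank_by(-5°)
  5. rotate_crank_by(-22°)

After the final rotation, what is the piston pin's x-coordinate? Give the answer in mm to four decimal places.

set_geometry: r = 53 mm, L = 152 mm, e = 12 mm; θ ← 0°
rotate_crank_by(+38°): θ ← 0° +38° = 38°
rotate_crank_by(+57°): θ ← 38° +57° = 95°
rotate_crank_by(-5°): θ ← 95° -5° = 90°
rotate_crank_by(-22°): θ ← 90° -22° = 68°
crank pin P = (r cos θ, r sin θ) = (19.854149, 49.140744)
h = r sin θ − e = 49.140744 − 12 = 37.140744
x = r cos θ + √(L² − h²) = 19.854149 + √(23104.0 − 1379.4349) = 19.854149 + 147.392554 = 167.246704

167.2467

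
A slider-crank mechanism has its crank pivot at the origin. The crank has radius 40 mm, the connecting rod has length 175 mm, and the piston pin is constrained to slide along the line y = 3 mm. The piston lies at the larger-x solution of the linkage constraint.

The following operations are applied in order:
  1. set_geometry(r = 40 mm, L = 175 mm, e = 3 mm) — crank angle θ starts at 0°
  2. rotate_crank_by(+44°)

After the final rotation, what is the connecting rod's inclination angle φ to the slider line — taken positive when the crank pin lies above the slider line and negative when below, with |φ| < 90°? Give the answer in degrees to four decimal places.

set_geometry: r = 40 mm, L = 175 mm, e = 3 mm; θ ← 0°
rotate_crank_by(+44°): θ ← 0° +44° = 44°
crank pin P = (r cos θ, r sin θ) = (28.773592, 27.786335)
h = r sin θ − e = 27.786335 − 3 = 24.786335
sin φ = h / L = 24.786335 / 175 = 0.14163620
φ = arcsin(0.14163620) = 8.142537°

8.1425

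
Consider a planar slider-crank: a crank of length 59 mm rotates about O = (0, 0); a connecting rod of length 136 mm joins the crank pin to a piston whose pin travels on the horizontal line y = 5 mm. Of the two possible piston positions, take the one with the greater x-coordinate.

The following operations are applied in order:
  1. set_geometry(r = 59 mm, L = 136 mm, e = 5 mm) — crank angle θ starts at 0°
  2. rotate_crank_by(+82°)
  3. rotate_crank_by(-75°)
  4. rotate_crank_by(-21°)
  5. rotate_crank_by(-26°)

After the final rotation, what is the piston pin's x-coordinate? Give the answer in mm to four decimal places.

174.2450

set_geometry: r = 59 mm, L = 136 mm, e = 5 mm; θ ← 0°
rotate_crank_by(+82°): θ ← 0° +82° = 82°
rotate_crank_by(-75°): θ ← 82° -75° = 7°
rotate_crank_by(-21°): θ ← 7° -21° = -14°
rotate_crank_by(-26°): θ ← -14° -26° = -40°
crank pin P = (r cos θ, r sin θ) = (45.196622, -37.924469)
h = r sin θ − e = -37.924469 − 5 = -42.924469
x = r cos θ + √(L² − h²) = 45.196622 + √(18496.0 − 1842.5100) = 45.196622 + 129.048402 = 174.245024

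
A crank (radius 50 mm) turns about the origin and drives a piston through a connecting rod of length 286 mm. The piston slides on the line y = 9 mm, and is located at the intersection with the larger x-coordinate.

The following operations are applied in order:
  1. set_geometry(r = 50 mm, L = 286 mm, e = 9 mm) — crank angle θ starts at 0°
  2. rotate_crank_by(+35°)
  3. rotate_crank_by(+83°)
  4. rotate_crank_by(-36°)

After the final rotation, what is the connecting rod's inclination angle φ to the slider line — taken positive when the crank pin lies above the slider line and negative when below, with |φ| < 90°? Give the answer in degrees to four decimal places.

set_geometry: r = 50 mm, L = 286 mm, e = 9 mm; θ ← 0°
rotate_crank_by(+35°): θ ← 0° +35° = 35°
rotate_crank_by(+83°): θ ← 35° +83° = 118°
rotate_crank_by(-36°): θ ← 118° -36° = 82°
crank pin P = (r cos θ, r sin θ) = (6.958655, 49.513403)
h = r sin θ − e = 49.513403 − 9 = 40.513403
sin φ = h / L = 40.513403 / 286 = 0.14165526
φ = arcsin(0.14165526) = 8.143640°

8.1436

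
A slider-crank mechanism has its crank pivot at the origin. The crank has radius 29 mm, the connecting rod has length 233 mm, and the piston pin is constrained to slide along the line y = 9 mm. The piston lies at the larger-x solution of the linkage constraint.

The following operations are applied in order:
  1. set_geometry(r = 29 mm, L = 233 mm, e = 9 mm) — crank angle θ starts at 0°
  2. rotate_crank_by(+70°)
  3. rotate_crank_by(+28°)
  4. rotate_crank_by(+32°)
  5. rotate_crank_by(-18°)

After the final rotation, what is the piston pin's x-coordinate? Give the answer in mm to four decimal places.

221.4487

set_geometry: r = 29 mm, L = 233 mm, e = 9 mm; θ ← 0°
rotate_crank_by(+70°): θ ← 0° +70° = 70°
rotate_crank_by(+28°): θ ← 70° +28° = 98°
rotate_crank_by(+32°): θ ← 98° +32° = 130°
rotate_crank_by(-18°): θ ← 130° -18° = 112°
crank pin P = (r cos θ, r sin θ) = (-10.863591, 26.888332)
h = r sin θ − e = 26.888332 − 9 = 17.888332
x = r cos θ + √(L² − h²) = -10.863591 + √(54289.0 − 319.9924) = -10.863591 + 232.312306 = 221.448715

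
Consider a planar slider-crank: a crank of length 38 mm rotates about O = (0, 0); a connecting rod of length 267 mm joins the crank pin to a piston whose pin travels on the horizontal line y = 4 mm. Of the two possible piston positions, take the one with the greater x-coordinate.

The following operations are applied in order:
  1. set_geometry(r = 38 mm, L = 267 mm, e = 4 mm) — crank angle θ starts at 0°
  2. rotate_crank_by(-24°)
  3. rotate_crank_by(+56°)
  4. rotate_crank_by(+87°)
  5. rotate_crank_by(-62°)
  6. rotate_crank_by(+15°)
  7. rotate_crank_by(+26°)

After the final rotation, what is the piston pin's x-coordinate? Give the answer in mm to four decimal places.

set_geometry: r = 38 mm, L = 267 mm, e = 4 mm; θ ← 0°
rotate_crank_by(-24°): θ ← 0° -24° = -24°
rotate_crank_by(+56°): θ ← -24° +56° = 32°
rotate_crank_by(+87°): θ ← 32° +87° = 119°
rotate_crank_by(-62°): θ ← 119° -62° = 57°
rotate_crank_by(+15°): θ ← 57° +15° = 72°
rotate_crank_by(+26°): θ ← 72° +26° = 98°
crank pin P = (r cos θ, r sin θ) = (-5.288578, 37.630187)
h = r sin θ − e = 37.630187 − 4 = 33.630187
x = r cos θ + √(L² − h²) = -5.288578 + √(71289.0 − 1130.9895) = -5.288578 + 264.873575 = 259.584997

259.5850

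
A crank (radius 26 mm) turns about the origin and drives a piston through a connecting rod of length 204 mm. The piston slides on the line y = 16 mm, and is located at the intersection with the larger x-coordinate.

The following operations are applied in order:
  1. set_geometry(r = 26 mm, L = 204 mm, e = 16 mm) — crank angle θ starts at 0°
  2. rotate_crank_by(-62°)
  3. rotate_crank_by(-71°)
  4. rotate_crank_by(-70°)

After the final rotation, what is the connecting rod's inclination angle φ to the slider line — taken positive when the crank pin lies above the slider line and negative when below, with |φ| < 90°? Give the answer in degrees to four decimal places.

set_geometry: r = 26 mm, L = 204 mm, e = 16 mm; θ ← 0°
rotate_crank_by(-62°): θ ← 0° -62° = -62°
rotate_crank_by(-71°): θ ← -62° -71° = -133°
rotate_crank_by(-70°): θ ← -133° -70° = -203°
crank pin P = (r cos θ, r sin θ) = (-23.933126, 10.159009)
h = r sin θ − e = 10.159009 − 16 = -5.840991
sin φ = h / L = -5.840991 / 204 = -0.02863231
φ = arcsin(-0.02863231) = -1.640735°

-1.6407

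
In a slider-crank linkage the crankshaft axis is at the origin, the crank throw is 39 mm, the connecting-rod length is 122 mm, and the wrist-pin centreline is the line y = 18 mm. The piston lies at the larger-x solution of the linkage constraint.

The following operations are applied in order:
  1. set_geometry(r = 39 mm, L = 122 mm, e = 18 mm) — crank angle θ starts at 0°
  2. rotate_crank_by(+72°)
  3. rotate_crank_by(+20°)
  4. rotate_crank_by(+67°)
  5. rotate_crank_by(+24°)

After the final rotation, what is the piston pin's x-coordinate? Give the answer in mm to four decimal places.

81.3961

set_geometry: r = 39 mm, L = 122 mm, e = 18 mm; θ ← 0°
rotate_crank_by(+72°): θ ← 0° +72° = 72°
rotate_crank_by(+20°): θ ← 72° +20° = 92°
rotate_crank_by(+67°): θ ← 92° +67° = 159°
rotate_crank_by(+24°): θ ← 159° +24° = 183°
crank pin P = (r cos θ, r sin θ) = (-38.946552, -2.041102)
h = r sin θ − e = -2.041102 − 18 = -20.041102
x = r cos θ + √(L² − h²) = -38.946552 + √(14884.0 − 401.6458) = -38.946552 + 120.342653 = 81.396102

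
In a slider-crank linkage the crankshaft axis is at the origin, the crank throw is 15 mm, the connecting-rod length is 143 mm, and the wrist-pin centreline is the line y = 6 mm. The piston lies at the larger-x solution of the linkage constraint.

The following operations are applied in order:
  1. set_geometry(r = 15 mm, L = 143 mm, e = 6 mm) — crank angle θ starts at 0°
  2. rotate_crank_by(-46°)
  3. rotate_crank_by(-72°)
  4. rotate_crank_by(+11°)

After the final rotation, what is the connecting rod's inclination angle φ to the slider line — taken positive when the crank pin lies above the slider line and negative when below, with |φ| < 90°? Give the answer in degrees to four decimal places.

-8.1792

set_geometry: r = 15 mm, L = 143 mm, e = 6 mm; θ ← 0°
rotate_crank_by(-46°): θ ← 0° -46° = -46°
rotate_crank_by(-72°): θ ← -46° -72° = -118°
rotate_crank_by(+11°): θ ← -118° +11° = -107°
crank pin P = (r cos θ, r sin θ) = (-4.385576, -14.344571)
h = r sin θ − e = -14.344571 − 6 = -20.344571
sin φ = h / L = -20.344571 / 143 = -0.14226973
φ = arcsin(-0.14226973) = -8.179207°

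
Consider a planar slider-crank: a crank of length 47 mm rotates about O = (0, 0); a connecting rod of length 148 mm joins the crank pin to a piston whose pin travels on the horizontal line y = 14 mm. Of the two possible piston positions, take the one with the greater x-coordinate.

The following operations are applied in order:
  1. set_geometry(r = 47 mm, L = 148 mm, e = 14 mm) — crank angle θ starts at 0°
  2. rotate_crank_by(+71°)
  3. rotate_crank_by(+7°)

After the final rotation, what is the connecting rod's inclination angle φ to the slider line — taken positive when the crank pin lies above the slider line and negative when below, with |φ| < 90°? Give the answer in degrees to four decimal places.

set_geometry: r = 47 mm, L = 148 mm, e = 14 mm; θ ← 0°
rotate_crank_by(+71°): θ ← 0° +71° = 71°
rotate_crank_by(+7°): θ ← 71° +7° = 78°
crank pin P = (r cos θ, r sin θ) = (9.771849, 45.972937)
h = r sin θ − e = 45.972937 − 14 = 31.972937
sin φ = h / L = 31.972937 / 148 = 0.21603336
φ = arcsin(0.21603336) = 12.476159°

12.4762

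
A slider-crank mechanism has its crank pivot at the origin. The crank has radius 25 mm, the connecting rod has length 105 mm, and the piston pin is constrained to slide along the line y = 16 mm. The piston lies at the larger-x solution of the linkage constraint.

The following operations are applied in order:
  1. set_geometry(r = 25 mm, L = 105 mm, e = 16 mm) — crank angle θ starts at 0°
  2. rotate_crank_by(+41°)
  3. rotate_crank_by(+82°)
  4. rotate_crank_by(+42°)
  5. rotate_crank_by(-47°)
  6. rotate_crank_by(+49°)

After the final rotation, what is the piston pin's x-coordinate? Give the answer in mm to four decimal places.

set_geometry: r = 25 mm, L = 105 mm, e = 16 mm; θ ← 0°
rotate_crank_by(+41°): θ ← 0° +41° = 41°
rotate_crank_by(+82°): θ ← 41° +82° = 123°
rotate_crank_by(+42°): θ ← 123° +42° = 165°
rotate_crank_by(-47°): θ ← 165° -47° = 118°
rotate_crank_by(+49°): θ ← 118° +49° = 167°
crank pin P = (r cos θ, r sin θ) = (-24.359252, 5.623776)
h = r sin θ − e = 5.623776 − 16 = -10.376224
x = r cos θ + √(L² − h²) = -24.359252 + √(11025.0 − 107.6660) = -24.359252 + 104.486047 = 80.126795

80.1268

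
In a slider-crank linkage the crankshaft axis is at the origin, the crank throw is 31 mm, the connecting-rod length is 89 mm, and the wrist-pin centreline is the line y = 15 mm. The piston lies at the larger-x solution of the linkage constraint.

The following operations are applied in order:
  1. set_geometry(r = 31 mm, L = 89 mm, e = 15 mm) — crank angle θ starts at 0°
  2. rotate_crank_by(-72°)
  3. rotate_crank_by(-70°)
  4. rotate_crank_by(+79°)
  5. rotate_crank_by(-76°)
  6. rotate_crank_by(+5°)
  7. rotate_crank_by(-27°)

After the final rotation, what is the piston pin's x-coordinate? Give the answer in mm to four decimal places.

56.0784

set_geometry: r = 31 mm, L = 89 mm, e = 15 mm; θ ← 0°
rotate_crank_by(-72°): θ ← 0° -72° = -72°
rotate_crank_by(-70°): θ ← -72° -70° = -142°
rotate_crank_by(+79°): θ ← -142° +79° = -63°
rotate_crank_by(-76°): θ ← -63° -76° = -139°
rotate_crank_by(+5°): θ ← -139° +5° = -134°
rotate_crank_by(-27°): θ ← -134° -27° = -161°
crank pin P = (r cos θ, r sin θ) = (-29.311076, -10.092613)
h = r sin θ − e = -10.092613 − 15 = -25.092613
x = r cos θ + √(L² − h²) = -29.311076 + √(7921.0 − 629.6392) = -29.311076 + 85.389465 = 56.078389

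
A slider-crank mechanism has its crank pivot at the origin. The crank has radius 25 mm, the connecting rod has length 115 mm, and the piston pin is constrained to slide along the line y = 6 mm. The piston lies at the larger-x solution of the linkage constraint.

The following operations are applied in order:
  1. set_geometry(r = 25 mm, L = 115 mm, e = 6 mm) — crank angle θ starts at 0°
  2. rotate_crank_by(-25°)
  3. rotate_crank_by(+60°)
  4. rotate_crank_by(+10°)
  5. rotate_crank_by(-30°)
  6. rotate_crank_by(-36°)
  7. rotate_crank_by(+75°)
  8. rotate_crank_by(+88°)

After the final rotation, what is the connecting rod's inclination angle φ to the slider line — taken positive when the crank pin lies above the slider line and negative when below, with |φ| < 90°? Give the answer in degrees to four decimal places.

4.6843

set_geometry: r = 25 mm, L = 115 mm, e = 6 mm; θ ← 0°
rotate_crank_by(-25°): θ ← 0° -25° = -25°
rotate_crank_by(+60°): θ ← -25° +60° = 35°
rotate_crank_by(+10°): θ ← 35° +10° = 45°
rotate_crank_by(-30°): θ ← 45° -30° = 15°
rotate_crank_by(-36°): θ ← 15° -36° = -21°
rotate_crank_by(+75°): θ ← -21° +75° = 54°
rotate_crank_by(+88°): θ ← 54° +88° = 142°
crank pin P = (r cos θ, r sin θ) = (-19.700269, 15.391537)
h = r sin θ − e = 15.391537 − 6 = 9.391537
sin φ = h / L = 9.391537 / 115 = 0.08166554
φ = arcsin(0.08166554) = 4.684307°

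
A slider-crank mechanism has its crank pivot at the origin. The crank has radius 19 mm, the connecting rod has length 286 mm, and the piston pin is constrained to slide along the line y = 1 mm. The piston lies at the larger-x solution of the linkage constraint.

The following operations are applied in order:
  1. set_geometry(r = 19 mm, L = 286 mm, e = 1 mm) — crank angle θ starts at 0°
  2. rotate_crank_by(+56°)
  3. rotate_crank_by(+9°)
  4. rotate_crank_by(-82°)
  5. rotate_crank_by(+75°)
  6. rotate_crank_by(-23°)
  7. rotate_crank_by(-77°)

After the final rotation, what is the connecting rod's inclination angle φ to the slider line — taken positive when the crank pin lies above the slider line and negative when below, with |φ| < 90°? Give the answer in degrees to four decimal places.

-2.7483

set_geometry: r = 19 mm, L = 286 mm, e = 1 mm; θ ← 0°
rotate_crank_by(+56°): θ ← 0° +56° = 56°
rotate_crank_by(+9°): θ ← 56° +9° = 65°
rotate_crank_by(-82°): θ ← 65° -82° = -17°
rotate_crank_by(+75°): θ ← -17° +75° = 58°
rotate_crank_by(-23°): θ ← 58° -23° = 35°
rotate_crank_by(-77°): θ ← 35° -77° = -42°
crank pin P = (r cos θ, r sin θ) = (14.119752, -12.713482)
h = r sin θ − e = -12.713482 − 1 = -13.713482
sin φ = h / L = -13.713482 / 286 = -0.04794924
φ = arcsin(-0.04794924) = -2.748343°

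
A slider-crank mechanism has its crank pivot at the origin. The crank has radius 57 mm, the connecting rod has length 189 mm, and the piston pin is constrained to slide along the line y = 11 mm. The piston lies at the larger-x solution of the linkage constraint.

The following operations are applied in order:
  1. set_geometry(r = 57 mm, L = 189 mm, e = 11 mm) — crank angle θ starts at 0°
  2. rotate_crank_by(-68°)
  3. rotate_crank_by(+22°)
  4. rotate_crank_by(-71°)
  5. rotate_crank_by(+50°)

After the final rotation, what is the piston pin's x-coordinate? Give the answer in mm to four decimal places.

200.2962

set_geometry: r = 57 mm, L = 189 mm, e = 11 mm; θ ← 0°
rotate_crank_by(-68°): θ ← 0° -68° = -68°
rotate_crank_by(+22°): θ ← -68° +22° = -46°
rotate_crank_by(-71°): θ ← -46° -71° = -117°
rotate_crank_by(+50°): θ ← -117° +50° = -67°
crank pin P = (r cos θ, r sin θ) = (22.271674, -52.468777)
h = r sin θ − e = -52.468777 − 11 = -63.468777
x = r cos θ + √(L² − h²) = 22.271674 + √(35721.0 − 4028.2856) = 22.271674 + 178.024477 = 200.296151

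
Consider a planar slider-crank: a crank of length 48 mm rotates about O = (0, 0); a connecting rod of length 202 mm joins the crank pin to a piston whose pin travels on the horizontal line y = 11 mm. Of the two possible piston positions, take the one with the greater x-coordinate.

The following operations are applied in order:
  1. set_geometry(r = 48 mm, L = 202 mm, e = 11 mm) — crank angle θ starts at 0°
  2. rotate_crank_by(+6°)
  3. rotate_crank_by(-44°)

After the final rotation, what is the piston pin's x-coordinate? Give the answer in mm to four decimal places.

235.7123

set_geometry: r = 48 mm, L = 202 mm, e = 11 mm; θ ← 0°
rotate_crank_by(+6°): θ ← 0° +6° = 6°
rotate_crank_by(-44°): θ ← 6° -44° = -38°
crank pin P = (r cos θ, r sin θ) = (37.824516, -29.551751)
h = r sin θ − e = -29.551751 − 11 = -40.551751
x = r cos θ + √(L² − h²) = 37.824516 + √(40804.0 − 1644.4445) = 37.824516 + 197.887735 = 235.712251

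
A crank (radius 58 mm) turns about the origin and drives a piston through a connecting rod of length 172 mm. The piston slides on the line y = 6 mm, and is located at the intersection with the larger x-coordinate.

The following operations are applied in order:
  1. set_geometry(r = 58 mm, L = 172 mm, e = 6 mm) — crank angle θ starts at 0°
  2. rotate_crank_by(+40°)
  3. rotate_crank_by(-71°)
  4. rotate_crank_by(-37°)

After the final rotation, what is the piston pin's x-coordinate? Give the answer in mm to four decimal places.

183.0057

set_geometry: r = 58 mm, L = 172 mm, e = 6 mm; θ ← 0°
rotate_crank_by(+40°): θ ← 0° +40° = 40°
rotate_crank_by(-71°): θ ← 40° -71° = -31°
rotate_crank_by(-37°): θ ← -31° -37° = -68°
crank pin P = (r cos θ, r sin θ) = (21.727182, -53.776664)
h = r sin θ − e = -53.776664 − 6 = -59.776664
x = r cos θ + √(L² − h²) = 21.727182 + √(29584.0 − 3573.2495) = 21.727182 + 161.278487 = 183.005670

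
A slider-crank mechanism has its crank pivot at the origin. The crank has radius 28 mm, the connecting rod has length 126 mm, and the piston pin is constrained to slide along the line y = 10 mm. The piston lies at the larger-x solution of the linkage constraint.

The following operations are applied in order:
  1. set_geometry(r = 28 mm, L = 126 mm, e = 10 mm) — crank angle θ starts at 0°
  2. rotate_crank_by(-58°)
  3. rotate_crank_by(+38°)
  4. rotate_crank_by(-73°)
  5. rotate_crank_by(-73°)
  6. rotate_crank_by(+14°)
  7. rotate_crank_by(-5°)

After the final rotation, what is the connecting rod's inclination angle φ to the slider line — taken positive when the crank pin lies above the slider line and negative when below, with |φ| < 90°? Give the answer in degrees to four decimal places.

set_geometry: r = 28 mm, L = 126 mm, e = 10 mm; θ ← 0°
rotate_crank_by(-58°): θ ← 0° -58° = -58°
rotate_crank_by(+38°): θ ← -58° +38° = -20°
rotate_crank_by(-73°): θ ← -20° -73° = -93°
rotate_crank_by(-73°): θ ← -93° -73° = -166°
rotate_crank_by(+14°): θ ← -166° +14° = -152°
rotate_crank_by(-5°): θ ← -152° -5° = -157°
crank pin P = (r cos θ, r sin θ) = (-25.774136, -10.940472)
h = r sin θ − e = -10.940472 − 10 = -20.940472
sin φ = h / L = -20.940472 / 126 = -0.16619422
φ = arcsin(-0.16619422) = -9.566616°

-9.5666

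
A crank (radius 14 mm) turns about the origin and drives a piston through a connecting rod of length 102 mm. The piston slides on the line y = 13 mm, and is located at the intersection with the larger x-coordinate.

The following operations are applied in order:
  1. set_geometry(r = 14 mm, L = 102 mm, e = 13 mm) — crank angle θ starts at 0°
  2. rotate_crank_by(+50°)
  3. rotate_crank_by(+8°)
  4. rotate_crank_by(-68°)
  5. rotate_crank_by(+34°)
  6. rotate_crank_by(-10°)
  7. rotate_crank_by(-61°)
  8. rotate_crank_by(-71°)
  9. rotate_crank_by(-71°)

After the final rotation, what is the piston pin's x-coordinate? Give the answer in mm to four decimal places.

87.5979

set_geometry: r = 14 mm, L = 102 mm, e = 13 mm; θ ← 0°
rotate_crank_by(+50°): θ ← 0° +50° = 50°
rotate_crank_by(+8°): θ ← 50° +8° = 58°
rotate_crank_by(-68°): θ ← 58° -68° = -10°
rotate_crank_by(+34°): θ ← -10° +34° = 24°
rotate_crank_by(-10°): θ ← 24° -10° = 14°
rotate_crank_by(-61°): θ ← 14° -61° = -47°
rotate_crank_by(-71°): θ ← -47° -71° = -118°
rotate_crank_by(-71°): θ ← -118° -71° = -189°
crank pin P = (r cos θ, r sin θ) = (-13.827637, 2.190083)
h = r sin θ − e = 2.190083 − 13 = -10.809917
x = r cos θ + √(L² − h²) = -13.827637 + √(10404.0 − 116.8543) = -13.827637 + 101.425567 = 87.597930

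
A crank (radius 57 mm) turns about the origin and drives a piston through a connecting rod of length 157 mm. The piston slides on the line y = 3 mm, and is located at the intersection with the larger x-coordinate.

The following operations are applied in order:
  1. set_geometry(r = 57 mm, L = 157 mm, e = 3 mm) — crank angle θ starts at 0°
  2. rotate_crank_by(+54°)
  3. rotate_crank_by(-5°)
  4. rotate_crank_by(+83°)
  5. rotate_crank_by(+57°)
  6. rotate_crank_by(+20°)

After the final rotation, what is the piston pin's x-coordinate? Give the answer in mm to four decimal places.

104.1290

set_geometry: r = 57 mm, L = 157 mm, e = 3 mm; θ ← 0°
rotate_crank_by(+54°): θ ← 0° +54° = 54°
rotate_crank_by(-5°): θ ← 54° -5° = 49°
rotate_crank_by(+83°): θ ← 49° +83° = 132°
rotate_crank_by(+57°): θ ← 132° +57° = 189°
rotate_crank_by(+20°): θ ← 189° +20° = 209°
crank pin P = (r cos θ, r sin θ) = (-49.853323, -27.634148)
h = r sin θ − e = -27.634148 − 3 = -30.634148
x = r cos θ + √(L² − h²) = -49.853323 + √(24649.0 − 938.4510) = -49.853323 + 153.982301 = 104.128977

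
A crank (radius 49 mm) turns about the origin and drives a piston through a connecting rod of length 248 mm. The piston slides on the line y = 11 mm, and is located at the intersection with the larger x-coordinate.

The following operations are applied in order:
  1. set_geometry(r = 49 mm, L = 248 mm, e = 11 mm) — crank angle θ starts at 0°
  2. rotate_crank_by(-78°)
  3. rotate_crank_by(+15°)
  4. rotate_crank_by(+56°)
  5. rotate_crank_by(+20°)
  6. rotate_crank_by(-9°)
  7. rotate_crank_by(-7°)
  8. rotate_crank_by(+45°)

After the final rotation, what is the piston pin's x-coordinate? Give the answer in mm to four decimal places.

set_geometry: r = 49 mm, L = 248 mm, e = 11 mm; θ ← 0°
rotate_crank_by(-78°): θ ← 0° -78° = -78°
rotate_crank_by(+15°): θ ← -78° +15° = -63°
rotate_crank_by(+56°): θ ← -63° +56° = -7°
rotate_crank_by(+20°): θ ← -7° +20° = 13°
rotate_crank_by(-9°): θ ← 13° -9° = 4°
rotate_crank_by(-7°): θ ← 4° -7° = -3°
rotate_crank_by(+45°): θ ← -3° +45° = 42°
crank pin P = (r cos θ, r sin θ) = (36.414096, 32.787400)
h = r sin θ − e = 32.787400 − 11 = 21.787400
x = r cos θ + √(L² − h²) = 36.414096 + √(61504.0 − 474.6908) = 36.414096 + 247.041108 = 283.455205

283.4552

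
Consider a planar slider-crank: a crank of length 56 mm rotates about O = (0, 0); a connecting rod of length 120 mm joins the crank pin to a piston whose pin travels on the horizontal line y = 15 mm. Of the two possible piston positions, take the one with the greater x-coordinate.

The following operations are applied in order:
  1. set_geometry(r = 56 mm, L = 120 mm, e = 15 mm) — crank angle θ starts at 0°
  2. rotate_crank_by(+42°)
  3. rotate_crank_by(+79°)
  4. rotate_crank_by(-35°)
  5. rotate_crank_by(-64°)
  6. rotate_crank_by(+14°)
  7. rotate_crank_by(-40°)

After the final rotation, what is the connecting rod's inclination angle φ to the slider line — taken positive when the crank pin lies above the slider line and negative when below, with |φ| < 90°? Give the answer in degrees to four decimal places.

-9.0649

set_geometry: r = 56 mm, L = 120 mm, e = 15 mm; θ ← 0°
rotate_crank_by(+42°): θ ← 0° +42° = 42°
rotate_crank_by(+79°): θ ← 42° +79° = 121°
rotate_crank_by(-35°): θ ← 121° -35° = 86°
rotate_crank_by(-64°): θ ← 86° -64° = 22°
rotate_crank_by(+14°): θ ← 22° +14° = 36°
rotate_crank_by(-40°): θ ← 36° -40° = -4°
crank pin P = (r cos θ, r sin θ) = (55.863587, -3.906363)
h = r sin θ − e = -3.906363 − 15 = -18.906363
sin φ = h / L = -18.906363 / 120 = -0.15755302
φ = arcsin(-0.15755302) = -9.064893°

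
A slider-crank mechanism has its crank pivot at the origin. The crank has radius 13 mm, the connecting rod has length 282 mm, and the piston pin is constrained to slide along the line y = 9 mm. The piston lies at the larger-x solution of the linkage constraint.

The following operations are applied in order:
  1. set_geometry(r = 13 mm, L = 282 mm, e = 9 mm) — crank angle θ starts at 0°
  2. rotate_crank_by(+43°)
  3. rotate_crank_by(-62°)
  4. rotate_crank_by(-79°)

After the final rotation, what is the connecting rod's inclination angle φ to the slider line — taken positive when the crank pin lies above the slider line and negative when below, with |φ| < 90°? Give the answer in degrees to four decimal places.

set_geometry: r = 13 mm, L = 282 mm, e = 9 mm; θ ← 0°
rotate_crank_by(+43°): θ ← 0° +43° = 43°
rotate_crank_by(-62°): θ ← 43° -62° = -19°
rotate_crank_by(-79°): θ ← -19° -79° = -98°
crank pin P = (r cos θ, r sin θ) = (-1.809250, -12.873485)
h = r sin θ − e = -12.873485 − 9 = -21.873485
sin φ = h / L = -21.873485 / 282 = -0.07756555
φ = arcsin(-0.07756555) = -4.448647°

-4.4486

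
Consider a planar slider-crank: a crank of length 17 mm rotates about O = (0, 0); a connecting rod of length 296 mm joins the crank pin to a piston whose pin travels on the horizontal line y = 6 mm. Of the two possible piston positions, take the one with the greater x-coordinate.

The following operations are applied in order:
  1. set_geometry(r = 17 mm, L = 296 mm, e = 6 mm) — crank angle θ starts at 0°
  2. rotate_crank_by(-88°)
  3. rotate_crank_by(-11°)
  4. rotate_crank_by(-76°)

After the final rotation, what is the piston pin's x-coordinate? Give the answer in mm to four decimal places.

278.9701

set_geometry: r = 17 mm, L = 296 mm, e = 6 mm; θ ← 0°
rotate_crank_by(-88°): θ ← 0° -88° = -88°
rotate_crank_by(-11°): θ ← -88° -11° = -99°
rotate_crank_by(-76°): θ ← -99° -76° = -175°
crank pin P = (r cos θ, r sin θ) = (-16.935310, -1.481648)
h = r sin θ − e = -1.481648 − 6 = -7.481648
x = r cos θ + √(L² − h²) = -16.935310 + √(87616.0 − 55.9751) = -16.935310 + 295.905432 = 278.970123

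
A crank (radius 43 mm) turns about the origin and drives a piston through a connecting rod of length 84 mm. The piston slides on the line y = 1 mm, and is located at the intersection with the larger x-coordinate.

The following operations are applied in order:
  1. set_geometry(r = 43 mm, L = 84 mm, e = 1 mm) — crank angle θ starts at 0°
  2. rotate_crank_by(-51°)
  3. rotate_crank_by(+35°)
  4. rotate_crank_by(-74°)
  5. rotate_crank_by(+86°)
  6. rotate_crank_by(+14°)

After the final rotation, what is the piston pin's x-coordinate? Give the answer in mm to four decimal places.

set_geometry: r = 43 mm, L = 84 mm, e = 1 mm; θ ← 0°
rotate_crank_by(-51°): θ ← 0° -51° = -51°
rotate_crank_by(+35°): θ ← -51° +35° = -16°
rotate_crank_by(-74°): θ ← -16° -74° = -90°
rotate_crank_by(+86°): θ ← -90° +86° = -4°
rotate_crank_by(+14°): θ ← -4° +14° = 10°
crank pin P = (r cos θ, r sin θ) = (42.346733, 7.466872)
h = r sin θ − e = 7.466872 − 1 = 6.466872
x = r cos θ + √(L² − h²) = 42.346733 + √(7056.0 − 41.8204) = 42.346733 + 83.750699 = 126.097432

126.0974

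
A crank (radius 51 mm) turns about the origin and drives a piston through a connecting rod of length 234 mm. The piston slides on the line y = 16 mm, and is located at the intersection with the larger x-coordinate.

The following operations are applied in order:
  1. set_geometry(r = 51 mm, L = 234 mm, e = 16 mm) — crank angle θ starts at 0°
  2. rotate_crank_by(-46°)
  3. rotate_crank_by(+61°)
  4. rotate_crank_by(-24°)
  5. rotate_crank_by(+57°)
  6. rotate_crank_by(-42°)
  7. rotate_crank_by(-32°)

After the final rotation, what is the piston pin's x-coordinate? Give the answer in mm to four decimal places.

276.6734

set_geometry: r = 51 mm, L = 234 mm, e = 16 mm; θ ← 0°
rotate_crank_by(-46°): θ ← 0° -46° = -46°
rotate_crank_by(+61°): θ ← -46° +61° = 15°
rotate_crank_by(-24°): θ ← 15° -24° = -9°
rotate_crank_by(+57°): θ ← -9° +57° = 48°
rotate_crank_by(-42°): θ ← 48° -42° = 6°
rotate_crank_by(-32°): θ ← 6° -32° = -26°
crank pin P = (r cos θ, r sin θ) = (45.838496, -22.356928)
h = r sin θ − e = -22.356928 − 16 = -38.356928
x = r cos θ + √(L² − h²) = 45.838496 + √(54756.0 − 1471.2540) = 45.838496 + 230.834889 = 276.673385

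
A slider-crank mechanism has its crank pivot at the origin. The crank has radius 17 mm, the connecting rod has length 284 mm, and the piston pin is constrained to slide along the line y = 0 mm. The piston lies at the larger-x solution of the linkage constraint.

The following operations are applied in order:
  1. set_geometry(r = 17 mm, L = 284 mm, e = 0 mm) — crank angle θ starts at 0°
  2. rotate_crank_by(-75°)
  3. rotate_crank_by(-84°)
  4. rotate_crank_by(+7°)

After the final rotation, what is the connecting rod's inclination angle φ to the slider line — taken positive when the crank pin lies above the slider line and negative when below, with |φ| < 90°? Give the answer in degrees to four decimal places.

set_geometry: r = 17 mm, L = 284 mm, e = 0 mm; θ ← 0°
rotate_crank_by(-75°): θ ← 0° -75° = -75°
rotate_crank_by(-84°): θ ← -75° -84° = -159°
rotate_crank_by(+7°): θ ← -159° +7° = -152°
crank pin P = (r cos θ, r sin θ) = (-15.010109, -7.981017)
h = r sin θ − e = -7.981017 − 0 = -7.981017
sin φ = h / L = -7.981017 / 284 = -0.02810217
φ = arcsin(-0.02810217) = -1.610348°

-1.6103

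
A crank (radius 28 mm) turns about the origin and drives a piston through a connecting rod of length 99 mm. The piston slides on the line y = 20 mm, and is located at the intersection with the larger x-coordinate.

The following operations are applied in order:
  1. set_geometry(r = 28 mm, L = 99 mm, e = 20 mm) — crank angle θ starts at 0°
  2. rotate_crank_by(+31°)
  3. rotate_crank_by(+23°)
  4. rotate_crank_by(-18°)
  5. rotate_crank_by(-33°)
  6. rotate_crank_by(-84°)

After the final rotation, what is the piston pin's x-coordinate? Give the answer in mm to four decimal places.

set_geometry: r = 28 mm, L = 99 mm, e = 20 mm; θ ← 0°
rotate_crank_by(+31°): θ ← 0° +31° = 31°
rotate_crank_by(+23°): θ ← 31° +23° = 54°
rotate_crank_by(-18°): θ ← 54° -18° = 36°
rotate_crank_by(-33°): θ ← 36° -33° = 3°
rotate_crank_by(-84°): θ ← 3° -84° = -81°
crank pin P = (r cos θ, r sin θ) = (4.380165, -27.655274)
h = r sin θ − e = -27.655274 − 20 = -47.655274
x = r cos θ + √(L² − h²) = 4.380165 + √(9801.0 − 2271.0251) = 4.380165 + 86.775428 = 91.155593

91.1556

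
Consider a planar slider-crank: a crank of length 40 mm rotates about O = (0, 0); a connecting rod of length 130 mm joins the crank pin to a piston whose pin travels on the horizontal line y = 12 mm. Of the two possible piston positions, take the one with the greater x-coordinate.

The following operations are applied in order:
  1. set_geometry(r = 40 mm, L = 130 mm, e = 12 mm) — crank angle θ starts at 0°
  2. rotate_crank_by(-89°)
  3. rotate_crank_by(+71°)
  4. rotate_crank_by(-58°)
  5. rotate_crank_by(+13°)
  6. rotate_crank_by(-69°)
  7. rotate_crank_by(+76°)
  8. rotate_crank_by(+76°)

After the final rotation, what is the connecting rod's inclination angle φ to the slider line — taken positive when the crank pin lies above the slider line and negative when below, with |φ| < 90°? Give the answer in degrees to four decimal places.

set_geometry: r = 40 mm, L = 130 mm, e = 12 mm; θ ← 0°
rotate_crank_by(-89°): θ ← 0° -89° = -89°
rotate_crank_by(+71°): θ ← -89° +71° = -18°
rotate_crank_by(-58°): θ ← -18° -58° = -76°
rotate_crank_by(+13°): θ ← -76° +13° = -63°
rotate_crank_by(-69°): θ ← -63° -69° = -132°
rotate_crank_by(+76°): θ ← -132° +76° = -56°
rotate_crank_by(+76°): θ ← -56° +76° = 20°
crank pin P = (r cos θ, r sin θ) = (37.587705, 13.680806)
h = r sin θ − e = 13.680806 − 12 = 1.680806
sin φ = h / L = 1.680806 / 130 = 0.01292927
φ = arcsin(0.01292927) = 0.740814°

0.7408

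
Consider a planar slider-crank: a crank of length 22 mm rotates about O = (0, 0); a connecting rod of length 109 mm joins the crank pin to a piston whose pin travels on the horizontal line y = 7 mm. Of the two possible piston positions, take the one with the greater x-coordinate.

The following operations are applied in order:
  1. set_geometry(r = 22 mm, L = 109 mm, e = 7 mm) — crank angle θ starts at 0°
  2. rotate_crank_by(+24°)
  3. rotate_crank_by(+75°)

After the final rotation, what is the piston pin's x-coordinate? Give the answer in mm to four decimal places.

104.5587

set_geometry: r = 22 mm, L = 109 mm, e = 7 mm; θ ← 0°
rotate_crank_by(+24°): θ ← 0° +24° = 24°
rotate_crank_by(+75°): θ ← 24° +75° = 99°
crank pin P = (r cos θ, r sin θ) = (-3.441558, 21.729143)
h = r sin θ − e = 21.729143 − 7 = 14.729143
x = r cos θ + √(L² − h²) = -3.441558 + √(11881.0 − 216.9477) = -3.441558 + 108.000242 = 104.558684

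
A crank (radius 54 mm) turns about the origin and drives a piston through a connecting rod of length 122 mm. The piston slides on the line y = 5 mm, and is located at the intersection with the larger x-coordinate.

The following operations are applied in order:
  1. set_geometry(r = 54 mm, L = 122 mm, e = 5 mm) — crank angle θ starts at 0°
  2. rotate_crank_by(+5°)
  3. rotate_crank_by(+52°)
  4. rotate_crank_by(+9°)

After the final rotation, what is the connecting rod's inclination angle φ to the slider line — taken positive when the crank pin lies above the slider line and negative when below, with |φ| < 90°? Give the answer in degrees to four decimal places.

21.3075

set_geometry: r = 54 mm, L = 122 mm, e = 5 mm; θ ← 0°
rotate_crank_by(+5°): θ ← 0° +5° = 5°
rotate_crank_by(+52°): θ ← 5° +52° = 57°
rotate_crank_by(+9°): θ ← 57° +9° = 66°
crank pin P = (r cos θ, r sin θ) = (21.963779, 49.331455)
h = r sin θ − e = 49.331455 − 5 = 44.331455
sin φ = h / L = 44.331455 / 122 = 0.36337258
φ = arcsin(0.36337258) = 21.307463°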